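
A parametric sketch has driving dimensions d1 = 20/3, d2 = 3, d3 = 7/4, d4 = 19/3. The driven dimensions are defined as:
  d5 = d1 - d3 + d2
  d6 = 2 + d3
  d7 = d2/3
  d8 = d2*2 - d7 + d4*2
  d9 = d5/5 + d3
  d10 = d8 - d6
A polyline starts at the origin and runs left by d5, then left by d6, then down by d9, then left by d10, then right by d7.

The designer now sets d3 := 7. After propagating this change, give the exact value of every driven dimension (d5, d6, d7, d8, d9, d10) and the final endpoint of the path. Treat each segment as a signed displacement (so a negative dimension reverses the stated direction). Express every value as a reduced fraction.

d5 = 8/3
d6 = 9
d7 = 1
d8 = 53/3
d9 = 113/15
d10 = 26/3
endpoint = (-58/3, -113/15)

Apply edit: d3 := 7
  d5 = d1 - d3 + d2 = 8/3
  d6 = 2 + d3 = 9
  d7 = d2/3 = 1
  d8 = d2*2 - d7 + d4*2 = 53/3
  d9 = d5/5 + d3 = 113/15
  d10 = d8 - d6 = 26/3
Walk from origin (0, 0):
  seg 1: left by d5 = 8/3 → (-8/3, 0)
  seg 2: left by d6 = 9 → (-35/3, 0)
  seg 3: down by d9 = 113/15 → (-35/3, -113/15)
  seg 4: left by d10 = 26/3 → (-61/3, -113/15)
  seg 5: right by d7 = 1 → (-58/3, -113/15)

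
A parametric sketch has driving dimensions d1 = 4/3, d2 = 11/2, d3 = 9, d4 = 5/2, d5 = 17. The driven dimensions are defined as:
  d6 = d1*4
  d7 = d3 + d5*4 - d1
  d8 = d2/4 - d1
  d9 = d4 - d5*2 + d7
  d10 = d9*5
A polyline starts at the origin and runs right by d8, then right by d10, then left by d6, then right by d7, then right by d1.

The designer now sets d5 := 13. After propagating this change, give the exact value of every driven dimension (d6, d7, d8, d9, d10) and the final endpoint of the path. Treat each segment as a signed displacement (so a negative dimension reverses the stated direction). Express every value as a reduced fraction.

Apply edit: d5 := 13
  d6 = d1*4 = 16/3
  d7 = d3 + d5*4 - d1 = 179/3
  d8 = d2/4 - d1 = 1/24
  d9 = d4 - d5*2 + d7 = 217/6
  d10 = d9*5 = 1085/6
Walk from origin (0, 0):
  seg 1: right by d8 = 1/24 → (1/24, 0)
  seg 2: right by d10 = 1085/6 → (1447/8, 0)
  seg 3: left by d6 = 16/3 → (4213/24, 0)
  seg 4: right by d7 = 179/3 → (5645/24, 0)
  seg 5: right by d1 = 4/3 → (5677/24, 0)

d6 = 16/3
d7 = 179/3
d8 = 1/24
d9 = 217/6
d10 = 1085/6
endpoint = (5677/24, 0)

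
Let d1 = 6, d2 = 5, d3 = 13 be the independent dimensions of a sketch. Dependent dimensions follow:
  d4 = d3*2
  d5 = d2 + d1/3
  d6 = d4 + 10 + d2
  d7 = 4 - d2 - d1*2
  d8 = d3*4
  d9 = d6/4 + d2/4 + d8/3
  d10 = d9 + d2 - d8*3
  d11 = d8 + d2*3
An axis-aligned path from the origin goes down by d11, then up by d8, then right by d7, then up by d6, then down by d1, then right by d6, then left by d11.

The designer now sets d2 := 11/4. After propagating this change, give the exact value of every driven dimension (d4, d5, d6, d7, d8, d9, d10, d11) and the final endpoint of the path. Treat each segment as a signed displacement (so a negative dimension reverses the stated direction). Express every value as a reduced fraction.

Apply edit: d2 := 11/4
  d4 = d3*2 = 26
  d5 = d2 + d1/3 = 19/4
  d6 = d4 + 10 + d2 = 155/4
  d7 = 4 - d2 - d1*2 = -43/4
  d8 = d3*4 = 52
  d9 = d6/4 + d2/4 + d8/3 = 665/24
  d10 = d9 + d2 - d8*3 = -3013/24
  d11 = d8 + d2*3 = 241/4
Walk from origin (0, 0):
  seg 1: down by d11 = 241/4 → (0, -241/4)
  seg 2: up by d8 = 52 → (0, -33/4)
  seg 3: right by d7 = -43/4 → (-43/4, -33/4)
  seg 4: up by d6 = 155/4 → (-43/4, 61/2)
  seg 5: down by d1 = 6 → (-43/4, 49/2)
  seg 6: right by d6 = 155/4 → (28, 49/2)
  seg 7: left by d11 = 241/4 → (-129/4, 49/2)

d4 = 26
d5 = 19/4
d6 = 155/4
d7 = -43/4
d8 = 52
d9 = 665/24
d10 = -3013/24
d11 = 241/4
endpoint = (-129/4, 49/2)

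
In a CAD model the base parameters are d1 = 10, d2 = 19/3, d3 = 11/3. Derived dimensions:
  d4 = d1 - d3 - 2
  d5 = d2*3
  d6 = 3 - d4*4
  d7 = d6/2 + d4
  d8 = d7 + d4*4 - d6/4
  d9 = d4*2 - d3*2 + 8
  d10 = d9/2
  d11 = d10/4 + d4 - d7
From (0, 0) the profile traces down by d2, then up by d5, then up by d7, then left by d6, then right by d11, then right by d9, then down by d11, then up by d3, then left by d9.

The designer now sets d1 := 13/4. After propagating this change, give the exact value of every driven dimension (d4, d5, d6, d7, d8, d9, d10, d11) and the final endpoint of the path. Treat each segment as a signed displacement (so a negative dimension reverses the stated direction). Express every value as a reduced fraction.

Apply edit: d1 := 13/4
  d4 = d1 - d3 - 2 = -29/12
  d5 = d2*3 = 19
  d6 = 3 - d4*4 = 38/3
  d7 = d6/2 + d4 = 47/12
  d8 = d7 + d4*4 - d6/4 = -107/12
  d9 = d4*2 - d3*2 + 8 = -25/6
  d10 = d9/2 = -25/12
  d11 = d10/4 + d4 - d7 = -329/48
Walk from origin (0, 0):
  seg 1: down by d2 = 19/3 → (0, -19/3)
  seg 2: up by d5 = 19 → (0, 38/3)
  seg 3: up by d7 = 47/12 → (0, 199/12)
  seg 4: left by d6 = 38/3 → (-38/3, 199/12)
  seg 5: right by d11 = -329/48 → (-937/48, 199/12)
  seg 6: right by d9 = -25/6 → (-379/16, 199/12)
  seg 7: down by d11 = -329/48 → (-379/16, 375/16)
  seg 8: up by d3 = 11/3 → (-379/16, 1301/48)
  seg 9: left by d9 = -25/6 → (-937/48, 1301/48)

d4 = -29/12
d5 = 19
d6 = 38/3
d7 = 47/12
d8 = -107/12
d9 = -25/6
d10 = -25/12
d11 = -329/48
endpoint = (-937/48, 1301/48)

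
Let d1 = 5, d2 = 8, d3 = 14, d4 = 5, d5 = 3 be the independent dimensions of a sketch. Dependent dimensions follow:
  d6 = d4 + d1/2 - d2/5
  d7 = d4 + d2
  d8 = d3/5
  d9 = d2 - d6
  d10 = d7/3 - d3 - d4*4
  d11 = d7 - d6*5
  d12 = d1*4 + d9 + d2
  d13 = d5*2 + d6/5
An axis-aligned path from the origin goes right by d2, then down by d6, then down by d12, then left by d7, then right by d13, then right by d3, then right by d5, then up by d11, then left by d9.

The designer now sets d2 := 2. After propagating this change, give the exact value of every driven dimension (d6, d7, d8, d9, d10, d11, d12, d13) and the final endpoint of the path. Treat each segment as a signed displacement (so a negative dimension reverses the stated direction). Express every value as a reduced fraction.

Apply edit: d2 := 2
  d6 = d4 + d1/2 - d2/5 = 71/10
  d7 = d4 + d2 = 7
  d8 = d3/5 = 14/5
  d9 = d2 - d6 = -51/10
  d10 = d7/3 - d3 - d4*4 = -95/3
  d11 = d7 - d6*5 = -57/2
  d12 = d1*4 + d9 + d2 = 169/10
  d13 = d5*2 + d6/5 = 371/50
Walk from origin (0, 0):
  seg 1: right by d2 = 2 → (2, 0)
  seg 2: down by d6 = 71/10 → (2, -71/10)
  seg 3: down by d12 = 169/10 → (2, -24)
  seg 4: left by d7 = 7 → (-5, -24)
  seg 5: right by d13 = 371/50 → (121/50, -24)
  seg 6: right by d3 = 14 → (821/50, -24)
  seg 7: right by d5 = 3 → (971/50, -24)
  seg 8: up by d11 = -57/2 → (971/50, -105/2)
  seg 9: left by d9 = -51/10 → (613/25, -105/2)

d6 = 71/10
d7 = 7
d8 = 14/5
d9 = -51/10
d10 = -95/3
d11 = -57/2
d12 = 169/10
d13 = 371/50
endpoint = (613/25, -105/2)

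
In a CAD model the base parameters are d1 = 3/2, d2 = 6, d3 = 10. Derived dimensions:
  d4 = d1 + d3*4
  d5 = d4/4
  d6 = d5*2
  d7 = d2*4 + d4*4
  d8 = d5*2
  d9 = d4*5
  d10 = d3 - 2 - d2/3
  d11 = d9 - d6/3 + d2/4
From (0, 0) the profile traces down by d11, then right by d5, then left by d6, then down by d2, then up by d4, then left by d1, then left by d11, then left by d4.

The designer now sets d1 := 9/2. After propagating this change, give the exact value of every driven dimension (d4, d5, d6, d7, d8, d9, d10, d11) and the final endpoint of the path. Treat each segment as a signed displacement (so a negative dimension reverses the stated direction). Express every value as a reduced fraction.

Apply edit: d1 := 9/2
  d4 = d1 + d3*4 = 89/2
  d5 = d4/4 = 89/8
  d6 = d5*2 = 89/4
  d7 = d2*4 + d4*4 = 202
  d8 = d5*2 = 89/4
  d9 = d4*5 = 445/2
  d10 = d3 - 2 - d2/3 = 6
  d11 = d9 - d6/3 + d2/4 = 2599/12
Walk from origin (0, 0):
  seg 1: down by d11 = 2599/12 → (0, -2599/12)
  seg 2: right by d5 = 89/8 → (89/8, -2599/12)
  seg 3: left by d6 = 89/4 → (-89/8, -2599/12)
  seg 4: down by d2 = 6 → (-89/8, -2671/12)
  seg 5: up by d4 = 89/2 → (-89/8, -2137/12)
  seg 6: left by d1 = 9/2 → (-125/8, -2137/12)
  seg 7: left by d11 = 2599/12 → (-5573/24, -2137/12)
  seg 8: left by d4 = 89/2 → (-6641/24, -2137/12)

d4 = 89/2
d5 = 89/8
d6 = 89/4
d7 = 202
d8 = 89/4
d9 = 445/2
d10 = 6
d11 = 2599/12
endpoint = (-6641/24, -2137/12)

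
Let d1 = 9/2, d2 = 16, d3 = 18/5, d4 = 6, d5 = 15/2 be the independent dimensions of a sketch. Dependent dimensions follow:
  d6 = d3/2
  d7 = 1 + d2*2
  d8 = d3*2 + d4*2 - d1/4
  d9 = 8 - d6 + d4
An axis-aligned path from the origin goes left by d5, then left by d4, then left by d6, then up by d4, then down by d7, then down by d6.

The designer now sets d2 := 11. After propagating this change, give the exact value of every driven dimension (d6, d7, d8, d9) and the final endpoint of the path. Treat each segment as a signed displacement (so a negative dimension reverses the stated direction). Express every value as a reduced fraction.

d6 = 9/5
d7 = 23
d8 = 723/40
d9 = 61/5
endpoint = (-153/10, -94/5)

Apply edit: d2 := 11
  d6 = d3/2 = 9/5
  d7 = 1 + d2*2 = 23
  d8 = d3*2 + d4*2 - d1/4 = 723/40
  d9 = 8 - d6 + d4 = 61/5
Walk from origin (0, 0):
  seg 1: left by d5 = 15/2 → (-15/2, 0)
  seg 2: left by d4 = 6 → (-27/2, 0)
  seg 3: left by d6 = 9/5 → (-153/10, 0)
  seg 4: up by d4 = 6 → (-153/10, 6)
  seg 5: down by d7 = 23 → (-153/10, -17)
  seg 6: down by d6 = 9/5 → (-153/10, -94/5)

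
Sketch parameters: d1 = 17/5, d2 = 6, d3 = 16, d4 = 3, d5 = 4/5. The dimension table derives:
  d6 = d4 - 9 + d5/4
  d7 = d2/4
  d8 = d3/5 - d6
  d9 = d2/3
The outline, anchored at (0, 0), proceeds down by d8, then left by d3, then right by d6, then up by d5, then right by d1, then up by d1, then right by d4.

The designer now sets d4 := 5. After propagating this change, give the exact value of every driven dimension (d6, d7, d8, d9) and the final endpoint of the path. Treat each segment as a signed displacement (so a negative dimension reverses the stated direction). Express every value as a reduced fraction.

d6 = -19/5
d7 = 3/2
d8 = 7
d9 = 2
endpoint = (-57/5, -14/5)

Apply edit: d4 := 5
  d6 = d4 - 9 + d5/4 = -19/5
  d7 = d2/4 = 3/2
  d8 = d3/5 - d6 = 7
  d9 = d2/3 = 2
Walk from origin (0, 0):
  seg 1: down by d8 = 7 → (0, -7)
  seg 2: left by d3 = 16 → (-16, -7)
  seg 3: right by d6 = -19/5 → (-99/5, -7)
  seg 4: up by d5 = 4/5 → (-99/5, -31/5)
  seg 5: right by d1 = 17/5 → (-82/5, -31/5)
  seg 6: up by d1 = 17/5 → (-82/5, -14/5)
  seg 7: right by d4 = 5 → (-57/5, -14/5)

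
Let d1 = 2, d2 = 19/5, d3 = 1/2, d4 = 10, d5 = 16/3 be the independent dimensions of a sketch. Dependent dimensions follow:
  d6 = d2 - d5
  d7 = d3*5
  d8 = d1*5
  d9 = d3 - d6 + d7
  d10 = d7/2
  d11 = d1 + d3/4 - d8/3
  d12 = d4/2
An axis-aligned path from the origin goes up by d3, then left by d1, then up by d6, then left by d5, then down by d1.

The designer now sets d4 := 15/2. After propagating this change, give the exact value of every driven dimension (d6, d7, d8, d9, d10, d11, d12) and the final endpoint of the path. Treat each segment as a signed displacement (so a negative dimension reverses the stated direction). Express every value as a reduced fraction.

d6 = -23/15
d7 = 5/2
d8 = 10
d9 = 68/15
d10 = 5/4
d11 = -29/24
d12 = 15/4
endpoint = (-22/3, -91/30)

Apply edit: d4 := 15/2
  d6 = d2 - d5 = -23/15
  d7 = d3*5 = 5/2
  d8 = d1*5 = 10
  d9 = d3 - d6 + d7 = 68/15
  d10 = d7/2 = 5/4
  d11 = d1 + d3/4 - d8/3 = -29/24
  d12 = d4/2 = 15/4
Walk from origin (0, 0):
  seg 1: up by d3 = 1/2 → (0, 1/2)
  seg 2: left by d1 = 2 → (-2, 1/2)
  seg 3: up by d6 = -23/15 → (-2, -31/30)
  seg 4: left by d5 = 16/3 → (-22/3, -31/30)
  seg 5: down by d1 = 2 → (-22/3, -91/30)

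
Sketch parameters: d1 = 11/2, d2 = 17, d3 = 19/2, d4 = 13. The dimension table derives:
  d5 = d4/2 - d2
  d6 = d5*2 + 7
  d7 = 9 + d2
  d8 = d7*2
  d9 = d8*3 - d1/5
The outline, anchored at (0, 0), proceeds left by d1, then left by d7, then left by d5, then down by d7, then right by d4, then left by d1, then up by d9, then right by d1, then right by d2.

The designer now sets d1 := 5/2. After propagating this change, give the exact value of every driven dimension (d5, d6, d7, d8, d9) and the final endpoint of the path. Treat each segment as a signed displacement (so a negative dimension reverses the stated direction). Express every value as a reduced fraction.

Apply edit: d1 := 5/2
  d5 = d4/2 - d2 = -21/2
  d6 = d5*2 + 7 = -14
  d7 = 9 + d2 = 26
  d8 = d7*2 = 52
  d9 = d8*3 - d1/5 = 311/2
Walk from origin (0, 0):
  seg 1: left by d1 = 5/2 → (-5/2, 0)
  seg 2: left by d7 = 26 → (-57/2, 0)
  seg 3: left by d5 = -21/2 → (-18, 0)
  seg 4: down by d7 = 26 → (-18, -26)
  seg 5: right by d4 = 13 → (-5, -26)
  seg 6: left by d1 = 5/2 → (-15/2, -26)
  seg 7: up by d9 = 311/2 → (-15/2, 259/2)
  seg 8: right by d1 = 5/2 → (-5, 259/2)
  seg 9: right by d2 = 17 → (12, 259/2)

d5 = -21/2
d6 = -14
d7 = 26
d8 = 52
d9 = 311/2
endpoint = (12, 259/2)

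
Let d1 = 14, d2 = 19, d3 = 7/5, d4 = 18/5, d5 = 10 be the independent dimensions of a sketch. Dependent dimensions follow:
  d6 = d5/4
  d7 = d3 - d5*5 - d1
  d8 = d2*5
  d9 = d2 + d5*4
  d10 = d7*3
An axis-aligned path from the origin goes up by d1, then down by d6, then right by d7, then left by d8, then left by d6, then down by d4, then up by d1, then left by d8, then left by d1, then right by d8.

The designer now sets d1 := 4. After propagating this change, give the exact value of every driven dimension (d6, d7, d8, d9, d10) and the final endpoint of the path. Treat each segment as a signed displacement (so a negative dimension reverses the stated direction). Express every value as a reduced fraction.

d6 = 5/2
d7 = -263/5
d8 = 95
d9 = 59
d10 = -789/5
endpoint = (-1541/10, 19/10)

Apply edit: d1 := 4
  d6 = d5/4 = 5/2
  d7 = d3 - d5*5 - d1 = -263/5
  d8 = d2*5 = 95
  d9 = d2 + d5*4 = 59
  d10 = d7*3 = -789/5
Walk from origin (0, 0):
  seg 1: up by d1 = 4 → (0, 4)
  seg 2: down by d6 = 5/2 → (0, 3/2)
  seg 3: right by d7 = -263/5 → (-263/5, 3/2)
  seg 4: left by d8 = 95 → (-738/5, 3/2)
  seg 5: left by d6 = 5/2 → (-1501/10, 3/2)
  seg 6: down by d4 = 18/5 → (-1501/10, -21/10)
  seg 7: up by d1 = 4 → (-1501/10, 19/10)
  seg 8: left by d8 = 95 → (-2451/10, 19/10)
  seg 9: left by d1 = 4 → (-2491/10, 19/10)
  seg 10: right by d8 = 95 → (-1541/10, 19/10)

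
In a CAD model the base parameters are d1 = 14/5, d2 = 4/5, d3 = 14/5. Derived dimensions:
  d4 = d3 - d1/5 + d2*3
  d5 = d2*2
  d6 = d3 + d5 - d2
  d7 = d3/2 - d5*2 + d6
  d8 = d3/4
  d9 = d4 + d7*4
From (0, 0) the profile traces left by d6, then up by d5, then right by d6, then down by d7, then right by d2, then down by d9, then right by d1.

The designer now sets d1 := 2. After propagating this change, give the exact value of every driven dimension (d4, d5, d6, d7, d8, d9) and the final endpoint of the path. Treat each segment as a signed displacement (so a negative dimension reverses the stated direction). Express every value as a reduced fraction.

Apply edit: d1 := 2
  d4 = d3 - d1/5 + d2*3 = 24/5
  d5 = d2*2 = 8/5
  d6 = d3 + d5 - d2 = 18/5
  d7 = d3/2 - d5*2 + d6 = 9/5
  d8 = d3/4 = 7/10
  d9 = d4 + d7*4 = 12
Walk from origin (0, 0):
  seg 1: left by d6 = 18/5 → (-18/5, 0)
  seg 2: up by d5 = 8/5 → (-18/5, 8/5)
  seg 3: right by d6 = 18/5 → (0, 8/5)
  seg 4: down by d7 = 9/5 → (0, -1/5)
  seg 5: right by d2 = 4/5 → (4/5, -1/5)
  seg 6: down by d9 = 12 → (4/5, -61/5)
  seg 7: right by d1 = 2 → (14/5, -61/5)

d4 = 24/5
d5 = 8/5
d6 = 18/5
d7 = 9/5
d8 = 7/10
d9 = 12
endpoint = (14/5, -61/5)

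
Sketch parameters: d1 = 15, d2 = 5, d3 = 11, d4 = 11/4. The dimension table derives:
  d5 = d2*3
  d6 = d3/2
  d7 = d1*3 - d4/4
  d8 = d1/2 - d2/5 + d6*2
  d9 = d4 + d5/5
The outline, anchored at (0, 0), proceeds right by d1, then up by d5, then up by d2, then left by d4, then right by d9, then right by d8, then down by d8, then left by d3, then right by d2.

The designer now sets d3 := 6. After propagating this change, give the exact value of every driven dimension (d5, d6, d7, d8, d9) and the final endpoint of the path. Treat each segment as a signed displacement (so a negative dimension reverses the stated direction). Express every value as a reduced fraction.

d5 = 15
d6 = 3
d7 = 709/16
d8 = 25/2
d9 = 23/4
endpoint = (59/2, 15/2)

Apply edit: d3 := 6
  d5 = d2*3 = 15
  d6 = d3/2 = 3
  d7 = d1*3 - d4/4 = 709/16
  d8 = d1/2 - d2/5 + d6*2 = 25/2
  d9 = d4 + d5/5 = 23/4
Walk from origin (0, 0):
  seg 1: right by d1 = 15 → (15, 0)
  seg 2: up by d5 = 15 → (15, 15)
  seg 3: up by d2 = 5 → (15, 20)
  seg 4: left by d4 = 11/4 → (49/4, 20)
  seg 5: right by d9 = 23/4 → (18, 20)
  seg 6: right by d8 = 25/2 → (61/2, 20)
  seg 7: down by d8 = 25/2 → (61/2, 15/2)
  seg 8: left by d3 = 6 → (49/2, 15/2)
  seg 9: right by d2 = 5 → (59/2, 15/2)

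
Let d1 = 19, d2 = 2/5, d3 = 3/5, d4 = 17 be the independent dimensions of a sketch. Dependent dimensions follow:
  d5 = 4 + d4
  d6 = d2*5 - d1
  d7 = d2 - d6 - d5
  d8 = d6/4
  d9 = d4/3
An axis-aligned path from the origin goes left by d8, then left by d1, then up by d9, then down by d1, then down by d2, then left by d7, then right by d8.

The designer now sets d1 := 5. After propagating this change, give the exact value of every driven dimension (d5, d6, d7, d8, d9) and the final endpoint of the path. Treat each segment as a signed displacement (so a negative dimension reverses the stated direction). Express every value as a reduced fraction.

d5 = 21
d6 = -3
d7 = -88/5
d8 = -3/4
d9 = 17/3
endpoint = (63/5, 4/15)

Apply edit: d1 := 5
  d5 = 4 + d4 = 21
  d6 = d2*5 - d1 = -3
  d7 = d2 - d6 - d5 = -88/5
  d8 = d6/4 = -3/4
  d9 = d4/3 = 17/3
Walk from origin (0, 0):
  seg 1: left by d8 = -3/4 → (3/4, 0)
  seg 2: left by d1 = 5 → (-17/4, 0)
  seg 3: up by d9 = 17/3 → (-17/4, 17/3)
  seg 4: down by d1 = 5 → (-17/4, 2/3)
  seg 5: down by d2 = 2/5 → (-17/4, 4/15)
  seg 6: left by d7 = -88/5 → (267/20, 4/15)
  seg 7: right by d8 = -3/4 → (63/5, 4/15)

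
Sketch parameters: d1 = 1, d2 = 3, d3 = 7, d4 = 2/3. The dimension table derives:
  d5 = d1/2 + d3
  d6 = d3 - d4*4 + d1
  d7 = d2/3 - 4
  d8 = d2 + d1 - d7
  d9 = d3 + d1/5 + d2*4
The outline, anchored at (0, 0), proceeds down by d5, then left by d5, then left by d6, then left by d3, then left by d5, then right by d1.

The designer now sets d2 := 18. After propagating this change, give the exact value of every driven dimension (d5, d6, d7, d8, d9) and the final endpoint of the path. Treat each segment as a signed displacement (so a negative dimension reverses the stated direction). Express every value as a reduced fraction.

Apply edit: d2 := 18
  d5 = d1/2 + d3 = 15/2
  d6 = d3 - d4*4 + d1 = 16/3
  d7 = d2/3 - 4 = 2
  d8 = d2 + d1 - d7 = 17
  d9 = d3 + d1/5 + d2*4 = 396/5
Walk from origin (0, 0):
  seg 1: down by d5 = 15/2 → (0, -15/2)
  seg 2: left by d5 = 15/2 → (-15/2, -15/2)
  seg 3: left by d6 = 16/3 → (-77/6, -15/2)
  seg 4: left by d3 = 7 → (-119/6, -15/2)
  seg 5: left by d5 = 15/2 → (-82/3, -15/2)
  seg 6: right by d1 = 1 → (-79/3, -15/2)

d5 = 15/2
d6 = 16/3
d7 = 2
d8 = 17
d9 = 396/5
endpoint = (-79/3, -15/2)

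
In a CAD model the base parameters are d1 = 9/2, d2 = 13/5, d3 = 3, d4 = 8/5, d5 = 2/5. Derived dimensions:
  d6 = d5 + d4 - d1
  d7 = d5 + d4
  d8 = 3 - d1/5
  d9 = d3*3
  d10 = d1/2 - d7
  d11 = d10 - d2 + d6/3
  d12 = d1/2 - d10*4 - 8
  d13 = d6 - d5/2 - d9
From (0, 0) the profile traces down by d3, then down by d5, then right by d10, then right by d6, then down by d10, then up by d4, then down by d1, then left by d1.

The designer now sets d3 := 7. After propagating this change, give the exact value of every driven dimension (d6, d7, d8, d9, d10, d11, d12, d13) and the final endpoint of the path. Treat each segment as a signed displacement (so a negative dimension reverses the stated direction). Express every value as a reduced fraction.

d6 = -5/2
d7 = 2
d8 = 21/10
d9 = 21
d10 = 1/4
d11 = -191/60
d12 = -27/4
d13 = -237/10
endpoint = (-27/4, -211/20)

Apply edit: d3 := 7
  d6 = d5 + d4 - d1 = -5/2
  d7 = d5 + d4 = 2
  d8 = 3 - d1/5 = 21/10
  d9 = d3*3 = 21
  d10 = d1/2 - d7 = 1/4
  d11 = d10 - d2 + d6/3 = -191/60
  d12 = d1/2 - d10*4 - 8 = -27/4
  d13 = d6 - d5/2 - d9 = -237/10
Walk from origin (0, 0):
  seg 1: down by d3 = 7 → (0, -7)
  seg 2: down by d5 = 2/5 → (0, -37/5)
  seg 3: right by d10 = 1/4 → (1/4, -37/5)
  seg 4: right by d6 = -5/2 → (-9/4, -37/5)
  seg 5: down by d10 = 1/4 → (-9/4, -153/20)
  seg 6: up by d4 = 8/5 → (-9/4, -121/20)
  seg 7: down by d1 = 9/2 → (-9/4, -211/20)
  seg 8: left by d1 = 9/2 → (-27/4, -211/20)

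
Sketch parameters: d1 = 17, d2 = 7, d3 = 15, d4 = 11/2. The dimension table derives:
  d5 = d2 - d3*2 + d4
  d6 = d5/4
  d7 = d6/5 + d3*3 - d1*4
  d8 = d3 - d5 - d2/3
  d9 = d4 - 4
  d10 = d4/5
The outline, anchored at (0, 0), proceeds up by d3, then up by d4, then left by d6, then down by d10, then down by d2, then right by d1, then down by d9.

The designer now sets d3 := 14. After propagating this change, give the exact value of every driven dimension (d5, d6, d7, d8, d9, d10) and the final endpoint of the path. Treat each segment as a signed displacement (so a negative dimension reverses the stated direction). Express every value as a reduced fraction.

d5 = -31/2
d6 = -31/8
d7 = -1071/40
d8 = 163/6
d9 = 3/2
d10 = 11/10
endpoint = (167/8, 99/10)

Apply edit: d3 := 14
  d5 = d2 - d3*2 + d4 = -31/2
  d6 = d5/4 = -31/8
  d7 = d6/5 + d3*3 - d1*4 = -1071/40
  d8 = d3 - d5 - d2/3 = 163/6
  d9 = d4 - 4 = 3/2
  d10 = d4/5 = 11/10
Walk from origin (0, 0):
  seg 1: up by d3 = 14 → (0, 14)
  seg 2: up by d4 = 11/2 → (0, 39/2)
  seg 3: left by d6 = -31/8 → (31/8, 39/2)
  seg 4: down by d10 = 11/10 → (31/8, 92/5)
  seg 5: down by d2 = 7 → (31/8, 57/5)
  seg 6: right by d1 = 17 → (167/8, 57/5)
  seg 7: down by d9 = 3/2 → (167/8, 99/10)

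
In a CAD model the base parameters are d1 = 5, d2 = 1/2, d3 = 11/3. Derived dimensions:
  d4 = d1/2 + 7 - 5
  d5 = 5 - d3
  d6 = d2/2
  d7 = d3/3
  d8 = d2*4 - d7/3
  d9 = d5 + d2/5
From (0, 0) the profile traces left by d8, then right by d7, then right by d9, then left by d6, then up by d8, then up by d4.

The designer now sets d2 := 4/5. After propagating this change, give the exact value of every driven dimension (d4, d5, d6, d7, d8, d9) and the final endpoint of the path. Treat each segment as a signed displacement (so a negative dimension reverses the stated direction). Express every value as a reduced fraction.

Apply edit: d2 := 4/5
  d4 = d1/2 + 7 - 5 = 9/2
  d5 = 5 - d3 = 4/3
  d6 = d2/2 = 2/5
  d7 = d3/3 = 11/9
  d8 = d2*4 - d7/3 = 377/135
  d9 = d5 + d2/5 = 112/75
Walk from origin (0, 0):
  seg 1: left by d8 = 377/135 → (-377/135, 0)
  seg 2: right by d7 = 11/9 → (-212/135, 0)
  seg 3: right by d9 = 112/75 → (-52/675, 0)
  seg 4: left by d6 = 2/5 → (-322/675, 0)
  seg 5: up by d8 = 377/135 → (-322/675, 377/135)
  seg 6: up by d4 = 9/2 → (-322/675, 1969/270)

d4 = 9/2
d5 = 4/3
d6 = 2/5
d7 = 11/9
d8 = 377/135
d9 = 112/75
endpoint = (-322/675, 1969/270)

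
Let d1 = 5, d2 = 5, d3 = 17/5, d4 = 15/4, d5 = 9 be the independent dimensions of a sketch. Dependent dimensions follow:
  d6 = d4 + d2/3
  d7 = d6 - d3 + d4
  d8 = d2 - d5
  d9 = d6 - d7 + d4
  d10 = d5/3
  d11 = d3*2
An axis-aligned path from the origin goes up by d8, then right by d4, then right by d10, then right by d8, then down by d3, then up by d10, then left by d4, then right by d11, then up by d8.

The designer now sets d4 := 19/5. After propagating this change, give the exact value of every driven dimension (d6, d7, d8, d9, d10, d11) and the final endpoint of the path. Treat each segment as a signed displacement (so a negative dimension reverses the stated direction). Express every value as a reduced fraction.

d6 = 82/15
d7 = 88/15
d8 = -4
d9 = 17/5
d10 = 3
d11 = 34/5
endpoint = (29/5, -42/5)

Apply edit: d4 := 19/5
  d6 = d4 + d2/3 = 82/15
  d7 = d6 - d3 + d4 = 88/15
  d8 = d2 - d5 = -4
  d9 = d6 - d7 + d4 = 17/5
  d10 = d5/3 = 3
  d11 = d3*2 = 34/5
Walk from origin (0, 0):
  seg 1: up by d8 = -4 → (0, -4)
  seg 2: right by d4 = 19/5 → (19/5, -4)
  seg 3: right by d10 = 3 → (34/5, -4)
  seg 4: right by d8 = -4 → (14/5, -4)
  seg 5: down by d3 = 17/5 → (14/5, -37/5)
  seg 6: up by d10 = 3 → (14/5, -22/5)
  seg 7: left by d4 = 19/5 → (-1, -22/5)
  seg 8: right by d11 = 34/5 → (29/5, -22/5)
  seg 9: up by d8 = -4 → (29/5, -42/5)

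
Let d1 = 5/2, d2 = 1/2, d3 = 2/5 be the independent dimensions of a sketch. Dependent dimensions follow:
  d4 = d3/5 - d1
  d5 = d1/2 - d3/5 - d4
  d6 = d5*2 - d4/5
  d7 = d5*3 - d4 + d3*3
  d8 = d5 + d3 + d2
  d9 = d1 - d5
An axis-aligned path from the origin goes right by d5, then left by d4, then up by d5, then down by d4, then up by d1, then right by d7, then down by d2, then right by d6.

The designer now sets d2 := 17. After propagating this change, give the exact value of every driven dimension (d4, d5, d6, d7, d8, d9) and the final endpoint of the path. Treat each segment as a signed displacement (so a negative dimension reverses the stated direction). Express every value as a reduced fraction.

d4 = -121/50
d5 = 359/100
d6 = 958/125
d7 = 1439/100
d8 = 2099/100
d9 = -109/100
endpoint = (3508/125, -849/100)

Apply edit: d2 := 17
  d4 = d3/5 - d1 = -121/50
  d5 = d1/2 - d3/5 - d4 = 359/100
  d6 = d5*2 - d4/5 = 958/125
  d7 = d5*3 - d4 + d3*3 = 1439/100
  d8 = d5 + d3 + d2 = 2099/100
  d9 = d1 - d5 = -109/100
Walk from origin (0, 0):
  seg 1: right by d5 = 359/100 → (359/100, 0)
  seg 2: left by d4 = -121/50 → (601/100, 0)
  seg 3: up by d5 = 359/100 → (601/100, 359/100)
  seg 4: down by d4 = -121/50 → (601/100, 601/100)
  seg 5: up by d1 = 5/2 → (601/100, 851/100)
  seg 6: right by d7 = 1439/100 → (102/5, 851/100)
  seg 7: down by d2 = 17 → (102/5, -849/100)
  seg 8: right by d6 = 958/125 → (3508/125, -849/100)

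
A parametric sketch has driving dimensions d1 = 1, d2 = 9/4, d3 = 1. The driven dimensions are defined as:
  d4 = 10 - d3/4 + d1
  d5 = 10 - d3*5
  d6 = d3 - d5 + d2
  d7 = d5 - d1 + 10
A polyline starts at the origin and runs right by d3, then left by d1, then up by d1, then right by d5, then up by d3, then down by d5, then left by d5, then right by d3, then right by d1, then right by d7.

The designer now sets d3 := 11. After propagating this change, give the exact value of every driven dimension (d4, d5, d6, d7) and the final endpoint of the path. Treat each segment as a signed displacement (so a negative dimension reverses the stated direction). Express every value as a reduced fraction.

d4 = 33/4
d5 = -45
d6 = 233/4
d7 = -36
endpoint = (-14, 57)

Apply edit: d3 := 11
  d4 = 10 - d3/4 + d1 = 33/4
  d5 = 10 - d3*5 = -45
  d6 = d3 - d5 + d2 = 233/4
  d7 = d5 - d1 + 10 = -36
Walk from origin (0, 0):
  seg 1: right by d3 = 11 → (11, 0)
  seg 2: left by d1 = 1 → (10, 0)
  seg 3: up by d1 = 1 → (10, 1)
  seg 4: right by d5 = -45 → (-35, 1)
  seg 5: up by d3 = 11 → (-35, 12)
  seg 6: down by d5 = -45 → (-35, 57)
  seg 7: left by d5 = -45 → (10, 57)
  seg 8: right by d3 = 11 → (21, 57)
  seg 9: right by d1 = 1 → (22, 57)
  seg 10: right by d7 = -36 → (-14, 57)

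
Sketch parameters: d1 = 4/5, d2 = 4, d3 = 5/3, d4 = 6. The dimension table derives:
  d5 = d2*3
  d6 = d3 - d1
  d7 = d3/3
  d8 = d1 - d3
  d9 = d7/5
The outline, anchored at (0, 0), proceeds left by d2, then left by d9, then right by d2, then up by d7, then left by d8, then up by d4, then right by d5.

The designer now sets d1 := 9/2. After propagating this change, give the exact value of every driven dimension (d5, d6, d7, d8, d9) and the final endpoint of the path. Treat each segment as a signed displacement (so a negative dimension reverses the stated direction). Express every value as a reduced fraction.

Apply edit: d1 := 9/2
  d5 = d2*3 = 12
  d6 = d3 - d1 = -17/6
  d7 = d3/3 = 5/9
  d8 = d1 - d3 = 17/6
  d9 = d7/5 = 1/9
Walk from origin (0, 0):
  seg 1: left by d2 = 4 → (-4, 0)
  seg 2: left by d9 = 1/9 → (-37/9, 0)
  seg 3: right by d2 = 4 → (-1/9, 0)
  seg 4: up by d7 = 5/9 → (-1/9, 5/9)
  seg 5: left by d8 = 17/6 → (-53/18, 5/9)
  seg 6: up by d4 = 6 → (-53/18, 59/9)
  seg 7: right by d5 = 12 → (163/18, 59/9)

d5 = 12
d6 = -17/6
d7 = 5/9
d8 = 17/6
d9 = 1/9
endpoint = (163/18, 59/9)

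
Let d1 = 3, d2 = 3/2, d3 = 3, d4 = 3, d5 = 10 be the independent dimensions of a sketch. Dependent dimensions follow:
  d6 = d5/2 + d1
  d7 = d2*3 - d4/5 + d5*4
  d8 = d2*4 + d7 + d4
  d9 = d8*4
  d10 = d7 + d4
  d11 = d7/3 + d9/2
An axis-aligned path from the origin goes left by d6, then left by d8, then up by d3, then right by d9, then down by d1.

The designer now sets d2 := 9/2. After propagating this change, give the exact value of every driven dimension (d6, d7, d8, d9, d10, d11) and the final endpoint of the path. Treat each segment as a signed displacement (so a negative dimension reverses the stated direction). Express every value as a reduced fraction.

d6 = 8
d7 = 529/10
d8 = 739/10
d9 = 1478/5
d10 = 559/10
d11 = 4963/30
endpoint = (2137/10, 0)

Apply edit: d2 := 9/2
  d6 = d5/2 + d1 = 8
  d7 = d2*3 - d4/5 + d5*4 = 529/10
  d8 = d2*4 + d7 + d4 = 739/10
  d9 = d8*4 = 1478/5
  d10 = d7 + d4 = 559/10
  d11 = d7/3 + d9/2 = 4963/30
Walk from origin (0, 0):
  seg 1: left by d6 = 8 → (-8, 0)
  seg 2: left by d8 = 739/10 → (-819/10, 0)
  seg 3: up by d3 = 3 → (-819/10, 3)
  seg 4: right by d9 = 1478/5 → (2137/10, 3)
  seg 5: down by d1 = 3 → (2137/10, 0)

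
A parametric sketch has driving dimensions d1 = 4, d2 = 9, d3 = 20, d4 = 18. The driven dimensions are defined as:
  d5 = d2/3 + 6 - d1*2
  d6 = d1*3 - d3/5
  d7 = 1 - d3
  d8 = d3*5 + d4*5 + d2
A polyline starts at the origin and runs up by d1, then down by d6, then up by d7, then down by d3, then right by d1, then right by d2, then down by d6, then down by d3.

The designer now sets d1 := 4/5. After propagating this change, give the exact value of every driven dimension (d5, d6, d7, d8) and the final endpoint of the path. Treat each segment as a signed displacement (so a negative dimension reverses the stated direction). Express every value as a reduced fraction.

Apply edit: d1 := 4/5
  d5 = d2/3 + 6 - d1*2 = 37/5
  d6 = d1*3 - d3/5 = -8/5
  d7 = 1 - d3 = -19
  d8 = d3*5 + d4*5 + d2 = 199
Walk from origin (0, 0):
  seg 1: up by d1 = 4/5 → (0, 4/5)
  seg 2: down by d6 = -8/5 → (0, 12/5)
  seg 3: up by d7 = -19 → (0, -83/5)
  seg 4: down by d3 = 20 → (0, -183/5)
  seg 5: right by d1 = 4/5 → (4/5, -183/5)
  seg 6: right by d2 = 9 → (49/5, -183/5)
  seg 7: down by d6 = -8/5 → (49/5, -35)
  seg 8: down by d3 = 20 → (49/5, -55)

d5 = 37/5
d6 = -8/5
d7 = -19
d8 = 199
endpoint = (49/5, -55)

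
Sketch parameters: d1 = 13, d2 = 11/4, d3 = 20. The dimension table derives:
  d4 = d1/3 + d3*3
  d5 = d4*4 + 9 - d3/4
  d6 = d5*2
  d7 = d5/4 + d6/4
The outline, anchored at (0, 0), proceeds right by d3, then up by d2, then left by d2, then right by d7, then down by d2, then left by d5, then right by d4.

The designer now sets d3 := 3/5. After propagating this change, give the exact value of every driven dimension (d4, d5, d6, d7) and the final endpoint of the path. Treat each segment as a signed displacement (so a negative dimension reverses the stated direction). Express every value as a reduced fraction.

d4 = 92/15
d5 = 2003/60
d6 = 2003/30
d7 = 2003/80
endpoint = (-349/80, 0)

Apply edit: d3 := 3/5
  d4 = d1/3 + d3*3 = 92/15
  d5 = d4*4 + 9 - d3/4 = 2003/60
  d6 = d5*2 = 2003/30
  d7 = d5/4 + d6/4 = 2003/80
Walk from origin (0, 0):
  seg 1: right by d3 = 3/5 → (3/5, 0)
  seg 2: up by d2 = 11/4 → (3/5, 11/4)
  seg 3: left by d2 = 11/4 → (-43/20, 11/4)
  seg 4: right by d7 = 2003/80 → (1831/80, 11/4)
  seg 5: down by d2 = 11/4 → (1831/80, 0)
  seg 6: left by d5 = 2003/60 → (-2519/240, 0)
  seg 7: right by d4 = 92/15 → (-349/80, 0)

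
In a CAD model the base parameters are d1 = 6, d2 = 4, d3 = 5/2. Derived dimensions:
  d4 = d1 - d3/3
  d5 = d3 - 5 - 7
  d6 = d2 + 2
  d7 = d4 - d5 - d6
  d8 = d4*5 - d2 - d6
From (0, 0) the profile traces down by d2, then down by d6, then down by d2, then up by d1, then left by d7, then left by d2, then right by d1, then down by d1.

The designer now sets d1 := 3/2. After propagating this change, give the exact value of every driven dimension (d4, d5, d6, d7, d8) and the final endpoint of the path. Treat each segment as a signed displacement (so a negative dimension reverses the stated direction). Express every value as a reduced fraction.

d4 = 2/3
d5 = -19/2
d6 = 6
d7 = 25/6
d8 = -20/3
endpoint = (-20/3, -14)

Apply edit: d1 := 3/2
  d4 = d1 - d3/3 = 2/3
  d5 = d3 - 5 - 7 = -19/2
  d6 = d2 + 2 = 6
  d7 = d4 - d5 - d6 = 25/6
  d8 = d4*5 - d2 - d6 = -20/3
Walk from origin (0, 0):
  seg 1: down by d2 = 4 → (0, -4)
  seg 2: down by d6 = 6 → (0, -10)
  seg 3: down by d2 = 4 → (0, -14)
  seg 4: up by d1 = 3/2 → (0, -25/2)
  seg 5: left by d7 = 25/6 → (-25/6, -25/2)
  seg 6: left by d2 = 4 → (-49/6, -25/2)
  seg 7: right by d1 = 3/2 → (-20/3, -25/2)
  seg 8: down by d1 = 3/2 → (-20/3, -14)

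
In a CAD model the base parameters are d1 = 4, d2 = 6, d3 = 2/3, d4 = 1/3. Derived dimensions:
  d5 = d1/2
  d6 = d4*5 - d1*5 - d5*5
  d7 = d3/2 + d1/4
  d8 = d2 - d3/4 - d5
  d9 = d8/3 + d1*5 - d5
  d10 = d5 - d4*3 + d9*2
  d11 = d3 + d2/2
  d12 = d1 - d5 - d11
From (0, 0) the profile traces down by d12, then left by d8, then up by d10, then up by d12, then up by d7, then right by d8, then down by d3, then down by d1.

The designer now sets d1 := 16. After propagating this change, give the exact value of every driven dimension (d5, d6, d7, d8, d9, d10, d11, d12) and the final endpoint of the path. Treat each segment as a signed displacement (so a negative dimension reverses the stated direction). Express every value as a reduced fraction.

Apply edit: d1 := 16
  d5 = d1/2 = 8
  d6 = d4*5 - d1*5 - d5*5 = -355/3
  d7 = d3/2 + d1/4 = 13/3
  d8 = d2 - d3/4 - d5 = -13/6
  d9 = d8/3 + d1*5 - d5 = 1283/18
  d10 = d5 - d4*3 + d9*2 = 1346/9
  d11 = d3 + d2/2 = 11/3
  d12 = d1 - d5 - d11 = 13/3
Walk from origin (0, 0):
  seg 1: down by d12 = 13/3 → (0, -13/3)
  seg 2: left by d8 = -13/6 → (13/6, -13/3)
  seg 3: up by d10 = 1346/9 → (13/6, 1307/9)
  seg 4: up by d12 = 13/3 → (13/6, 1346/9)
  seg 5: up by d7 = 13/3 → (13/6, 1385/9)
  seg 6: right by d8 = -13/6 → (0, 1385/9)
  seg 7: down by d3 = 2/3 → (0, 1379/9)
  seg 8: down by d1 = 16 → (0, 1235/9)

d5 = 8
d6 = -355/3
d7 = 13/3
d8 = -13/6
d9 = 1283/18
d10 = 1346/9
d11 = 11/3
d12 = 13/3
endpoint = (0, 1235/9)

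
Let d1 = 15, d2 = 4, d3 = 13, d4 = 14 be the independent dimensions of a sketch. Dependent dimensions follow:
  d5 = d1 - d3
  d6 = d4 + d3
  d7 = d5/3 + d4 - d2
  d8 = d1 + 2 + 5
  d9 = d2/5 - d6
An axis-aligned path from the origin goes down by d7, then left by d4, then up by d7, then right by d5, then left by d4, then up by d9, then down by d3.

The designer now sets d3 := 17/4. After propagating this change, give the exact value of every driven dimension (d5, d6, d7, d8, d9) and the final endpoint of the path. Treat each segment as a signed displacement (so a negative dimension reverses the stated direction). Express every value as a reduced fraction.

Apply edit: d3 := 17/4
  d5 = d1 - d3 = 43/4
  d6 = d4 + d3 = 73/4
  d7 = d5/3 + d4 - d2 = 163/12
  d8 = d1 + 2 + 5 = 22
  d9 = d2/5 - d6 = -349/20
Walk from origin (0, 0):
  seg 1: down by d7 = 163/12 → (0, -163/12)
  seg 2: left by d4 = 14 → (-14, -163/12)
  seg 3: up by d7 = 163/12 → (-14, 0)
  seg 4: right by d5 = 43/4 → (-13/4, 0)
  seg 5: left by d4 = 14 → (-69/4, 0)
  seg 6: up by d9 = -349/20 → (-69/4, -349/20)
  seg 7: down by d3 = 17/4 → (-69/4, -217/10)

d5 = 43/4
d6 = 73/4
d7 = 163/12
d8 = 22
d9 = -349/20
endpoint = (-69/4, -217/10)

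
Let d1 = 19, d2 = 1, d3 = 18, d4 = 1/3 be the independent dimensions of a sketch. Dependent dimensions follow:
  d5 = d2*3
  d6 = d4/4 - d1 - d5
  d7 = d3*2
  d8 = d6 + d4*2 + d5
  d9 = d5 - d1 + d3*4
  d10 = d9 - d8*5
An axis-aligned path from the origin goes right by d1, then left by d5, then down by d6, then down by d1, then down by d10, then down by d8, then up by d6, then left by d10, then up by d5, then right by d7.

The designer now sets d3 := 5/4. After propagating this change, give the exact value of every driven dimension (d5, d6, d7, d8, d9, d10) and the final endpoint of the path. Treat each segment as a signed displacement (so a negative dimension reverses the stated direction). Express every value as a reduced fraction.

Apply edit: d3 := 5/4
  d5 = d2*3 = 3
  d6 = d4/4 - d1 - d5 = -263/12
  d7 = d3*2 = 5/2
  d8 = d6 + d4*2 + d5 = -73/4
  d9 = d5 - d1 + d3*4 = -11
  d10 = d9 - d8*5 = 321/4
Walk from origin (0, 0):
  seg 1: right by d1 = 19 → (19, 0)
  seg 2: left by d5 = 3 → (16, 0)
  seg 3: down by d6 = -263/12 → (16, 263/12)
  seg 4: down by d1 = 19 → (16, 35/12)
  seg 5: down by d10 = 321/4 → (16, -232/3)
  seg 6: down by d8 = -73/4 → (16, -709/12)
  seg 7: up by d6 = -263/12 → (16, -81)
  seg 8: left by d10 = 321/4 → (-257/4, -81)
  seg 9: up by d5 = 3 → (-257/4, -78)
  seg 10: right by d7 = 5/2 → (-247/4, -78)

d5 = 3
d6 = -263/12
d7 = 5/2
d8 = -73/4
d9 = -11
d10 = 321/4
endpoint = (-247/4, -78)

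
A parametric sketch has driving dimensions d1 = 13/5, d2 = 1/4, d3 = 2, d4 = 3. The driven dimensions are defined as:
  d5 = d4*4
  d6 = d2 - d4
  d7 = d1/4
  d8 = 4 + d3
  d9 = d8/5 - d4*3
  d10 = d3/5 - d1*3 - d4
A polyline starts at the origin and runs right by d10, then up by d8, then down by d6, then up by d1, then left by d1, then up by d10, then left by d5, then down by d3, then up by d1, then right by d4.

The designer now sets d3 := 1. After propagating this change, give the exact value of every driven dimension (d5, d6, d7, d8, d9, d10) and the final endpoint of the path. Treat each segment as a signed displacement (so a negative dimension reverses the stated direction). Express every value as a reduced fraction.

Apply edit: d3 := 1
  d5 = d4*4 = 12
  d6 = d2 - d4 = -11/4
  d7 = d1/4 = 13/20
  d8 = 4 + d3 = 5
  d9 = d8/5 - d4*3 = -8
  d10 = d3/5 - d1*3 - d4 = -53/5
Walk from origin (0, 0):
  seg 1: right by d10 = -53/5 → (-53/5, 0)
  seg 2: up by d8 = 5 → (-53/5, 5)
  seg 3: down by d6 = -11/4 → (-53/5, 31/4)
  seg 4: up by d1 = 13/5 → (-53/5, 207/20)
  seg 5: left by d1 = 13/5 → (-66/5, 207/20)
  seg 6: up by d10 = -53/5 → (-66/5, -1/4)
  seg 7: left by d5 = 12 → (-126/5, -1/4)
  seg 8: down by d3 = 1 → (-126/5, -5/4)
  seg 9: up by d1 = 13/5 → (-126/5, 27/20)
  seg 10: right by d4 = 3 → (-111/5, 27/20)

d5 = 12
d6 = -11/4
d7 = 13/20
d8 = 5
d9 = -8
d10 = -53/5
endpoint = (-111/5, 27/20)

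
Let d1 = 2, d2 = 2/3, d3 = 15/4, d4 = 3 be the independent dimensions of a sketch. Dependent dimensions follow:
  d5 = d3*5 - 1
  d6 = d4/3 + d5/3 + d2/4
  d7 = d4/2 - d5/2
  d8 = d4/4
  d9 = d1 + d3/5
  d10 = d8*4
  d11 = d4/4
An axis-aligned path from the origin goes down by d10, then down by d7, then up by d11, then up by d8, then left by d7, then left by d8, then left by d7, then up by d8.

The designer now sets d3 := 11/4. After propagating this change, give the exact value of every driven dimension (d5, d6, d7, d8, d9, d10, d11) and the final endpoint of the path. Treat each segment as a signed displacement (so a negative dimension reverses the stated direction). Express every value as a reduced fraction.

Apply edit: d3 := 11/4
  d5 = d3*5 - 1 = 51/4
  d6 = d4/3 + d5/3 + d2/4 = 65/12
  d7 = d4/2 - d5/2 = -39/8
  d8 = d4/4 = 3/4
  d9 = d1 + d3/5 = 51/20
  d10 = d8*4 = 3
  d11 = d4/4 = 3/4
Walk from origin (0, 0):
  seg 1: down by d10 = 3 → (0, -3)
  seg 2: down by d7 = -39/8 → (0, 15/8)
  seg 3: up by d11 = 3/4 → (0, 21/8)
  seg 4: up by d8 = 3/4 → (0, 27/8)
  seg 5: left by d7 = -39/8 → (39/8, 27/8)
  seg 6: left by d8 = 3/4 → (33/8, 27/8)
  seg 7: left by d7 = -39/8 → (9, 27/8)
  seg 8: up by d8 = 3/4 → (9, 33/8)

d5 = 51/4
d6 = 65/12
d7 = -39/8
d8 = 3/4
d9 = 51/20
d10 = 3
d11 = 3/4
endpoint = (9, 33/8)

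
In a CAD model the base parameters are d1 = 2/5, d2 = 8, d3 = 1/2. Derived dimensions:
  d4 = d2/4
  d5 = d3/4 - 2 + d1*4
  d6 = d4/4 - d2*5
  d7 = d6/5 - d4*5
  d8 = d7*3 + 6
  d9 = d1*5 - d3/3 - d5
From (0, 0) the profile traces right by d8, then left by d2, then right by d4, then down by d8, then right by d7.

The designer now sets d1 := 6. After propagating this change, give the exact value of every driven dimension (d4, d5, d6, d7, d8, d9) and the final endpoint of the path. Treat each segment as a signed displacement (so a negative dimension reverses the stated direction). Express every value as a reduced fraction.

d4 = 2
d5 = 177/8
d6 = -79/2
d7 = -179/10
d8 = -477/10
d9 = 185/24
endpoint = (-358/5, 477/10)

Apply edit: d1 := 6
  d4 = d2/4 = 2
  d5 = d3/4 - 2 + d1*4 = 177/8
  d6 = d4/4 - d2*5 = -79/2
  d7 = d6/5 - d4*5 = -179/10
  d8 = d7*3 + 6 = -477/10
  d9 = d1*5 - d3/3 - d5 = 185/24
Walk from origin (0, 0):
  seg 1: right by d8 = -477/10 → (-477/10, 0)
  seg 2: left by d2 = 8 → (-557/10, 0)
  seg 3: right by d4 = 2 → (-537/10, 0)
  seg 4: down by d8 = -477/10 → (-537/10, 477/10)
  seg 5: right by d7 = -179/10 → (-358/5, 477/10)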